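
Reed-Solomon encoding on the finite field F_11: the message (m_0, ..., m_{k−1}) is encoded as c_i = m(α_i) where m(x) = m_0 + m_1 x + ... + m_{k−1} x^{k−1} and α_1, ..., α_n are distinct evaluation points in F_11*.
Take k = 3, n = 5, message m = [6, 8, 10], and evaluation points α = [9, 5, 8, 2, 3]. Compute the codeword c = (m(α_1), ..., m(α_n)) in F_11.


c = [8, 10, 6, 7, 10]

Message polynomial: m(x) = 6 + 8·x + 10·x^2 (mod 11).
For each evaluation point α_i, compute m(α_i) mod 11:
  α_1 = 9: Horner steps 10 → 10 → 8, so m(9) = 8.
  α_2 = 5: Horner steps 10 → 3 → 10, so m(5) = 10.
  α_3 = 8: Horner steps 10 → 0 → 6, so m(8) = 6.
  α_4 = 2: Horner steps 10 → 6 → 7, so m(2) = 7.
  α_5 = 3: Horner steps 10 → 5 → 10, so m(3) = 10.
Codeword c = [8, 10, 6, 7, 10] ∈ F_11^5.


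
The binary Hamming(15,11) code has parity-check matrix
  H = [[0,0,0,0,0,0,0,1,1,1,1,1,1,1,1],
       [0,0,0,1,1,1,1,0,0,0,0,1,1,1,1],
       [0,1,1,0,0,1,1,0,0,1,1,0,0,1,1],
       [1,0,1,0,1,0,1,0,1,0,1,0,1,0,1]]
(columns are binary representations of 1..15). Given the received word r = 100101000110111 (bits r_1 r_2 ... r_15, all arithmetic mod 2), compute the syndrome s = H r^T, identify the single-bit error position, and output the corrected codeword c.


s = (1, 1, 1, 0)^T, error position = 14, corrected codeword c = 100101000110101

Compute s = H r^T mod 2 one row at a time:
  s_1 = 0 + 0 + 1 + 1 + 0 + 1 + 1 + 1 = 5 ≡ 1 (mod 2).
  s_2 = 1 + 0 + 1 + 0 + 0 + 1 + 1 + 1 = 5 ≡ 1 (mod 2).
  s_3 = 0 + 0 + 1 + 0 + 1 + 1 + 1 + 1 = 5 ≡ 1 (mod 2).
  s_4 = 1 + 0 + 0 + 0 + 0 + 1 + 1 + 1 = 4 ≡ 0 (mod 2).
s = (1, 1, 1, 0)^T — this equals column 14 of H (binary 1110), so error is at position 14.
Correct: flip bit 14 of r = 100101000110111 to get c = 100101000110101.


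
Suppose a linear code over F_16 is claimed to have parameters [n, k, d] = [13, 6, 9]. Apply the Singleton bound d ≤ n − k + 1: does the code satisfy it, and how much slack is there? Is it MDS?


Singleton RHS = n − k + 1 = 8, slack = -1, bound violated (no such code; not MDS).

Singleton bound: d ≤ n − k + 1.
Here n = 13, k = 6, so n − k + 1 = 8.
Given d = 9, check d ≤ 8: NO.
Slack = (n − k + 1) − d = -1.
The slack is negative: d = 9 exceeds n − k + 1 = 8 by 1, so the Singleton bound is violated and no linear [13, 6, 9]_16 code can exist. In particular it is not MDS (MDS requires d = n − k + 1 exactly).
Description: the claimed parameters are [13, 6, 9]_16; such a code would be impossible (violates the Singleton bound).


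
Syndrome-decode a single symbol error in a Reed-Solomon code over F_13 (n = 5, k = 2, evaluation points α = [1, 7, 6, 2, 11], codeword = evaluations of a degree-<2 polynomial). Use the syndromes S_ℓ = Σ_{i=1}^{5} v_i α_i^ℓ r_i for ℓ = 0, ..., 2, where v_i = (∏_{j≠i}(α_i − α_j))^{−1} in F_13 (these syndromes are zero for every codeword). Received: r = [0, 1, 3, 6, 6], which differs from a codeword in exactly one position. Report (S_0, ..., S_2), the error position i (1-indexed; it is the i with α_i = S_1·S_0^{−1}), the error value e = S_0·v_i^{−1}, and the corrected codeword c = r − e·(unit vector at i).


S = (4, 8, 3), error at position 4, error magnitude e = 8, c = [0, 1, 3, 11, 6].

Step 1: column multipliers v_i = (∏_{j≠i}(α_i − α_j))^{−1} mod 13.
  i = 1 (α = 1): (1−7)(1−6)(1−2)(1−11) = (−6)·(−5)·(−1)·(−10) = 300 ≡ 1, so v_1 = 1^{−1} = 1 (mod 13).
  i = 2 (α = 7): (7−1)(7−6)(7−2)(7−11) = 6·1·5·(−4) = −120 ≡ 10, so v_2 = 10^{−1} = 4 (mod 13).
  i = 3 (α = 6): (6−1)(6−7)(6−2)(6−11) = 5·(−1)·4·(−5) = 100 ≡ 9, so v_3 = 9^{−1} = 3 (mod 13).
  i = 4 (α = 2): (2−1)(2−7)(2−6)(2−11) = 1·(−5)·(−4)·(−9) = −180 ≡ 2, so v_4 = 2^{−1} = 7 (mod 13).
  i = 5 (α = 11): (11−1)(11−7)(11−6)(11−2) = 10·4·5·9 = 1800 ≡ 6, so v_5 = 6^{−1} = 11 (mod 13).
  v = [1, 4, 3, 7, 11].
Step 2: syndromes of r = [0, 1, 3, 6, 6] (all sums mod 13).
  S_0 = Σ v_i r_i = 1·0 + 4·1 + 3·3 + 7·6 + 11·6 = 121 ≡ 4.
  S_1 = Σ v_i α_i r_i = 1·1·0 + 4·7·1 + 3·6·3 + 7·2·6 + 11·11·6 = 892 ≡ 8.
  α_i^2 mod 13 = [1, 10, 10, 4, 4].
  S_2 = Σ v_i α_i^2 r_i = 1·1·0 + 4·10·1 + 3·10·3 + 7·4·6 + 11·4·6 = 562 ≡ 3.
  S = (4, 8, 3) ≠ 0, so r is not a codeword (an error is present).
Step 3: locate the error. For a single error e at position i, S_ℓ = v_i·e·α_i^ℓ, so α_err = S_1/S_0.
  S_0^{−1} = 4^{−1} = 10 (mod 13), so α_err = 8·10 = 80 ≡ 2 = α_4. Error position i = 4.
  Consistency check: S_2/S_1 = 3·5 = 15 ≡ 2 = α_err ✓ (single-error assumption holds).
Step 4: error magnitude e = S_0/v_4 = S_0·∏_{j≠4}(α_4 − α_j) = 4·2 = 8 ≡ 8 (mod 13).
Step 5: correct position 4: c_4 = r_4 − e = 6 − 8 ≡ 11 (mod 13). Hence c = [0, 1, 3, 11, 6].
  Check: interpolating c through the α_i gives m(x) = 2 + 11·x (degree < 2) with m(α_i) = c_i for every i, so c is indeed a codeword.


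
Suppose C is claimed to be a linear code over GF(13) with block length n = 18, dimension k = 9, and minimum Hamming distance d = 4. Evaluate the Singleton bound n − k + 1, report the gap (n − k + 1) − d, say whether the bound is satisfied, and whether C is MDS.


Singleton RHS = n − k + 1 = 10, slack = 6, bound satisfied, not MDS.

Singleton bound: d ≤ n − k + 1.
Here n = 18, k = 9, so n − k + 1 = 10.
Given d = 4, check d ≤ 10: YES.
Slack = (n − k + 1) − d = 6.
The code is NOT MDS (slack = 6 > 0).
Description: the claimed parameters are [18, 9, 4]_13; such a code would be non-MDS.


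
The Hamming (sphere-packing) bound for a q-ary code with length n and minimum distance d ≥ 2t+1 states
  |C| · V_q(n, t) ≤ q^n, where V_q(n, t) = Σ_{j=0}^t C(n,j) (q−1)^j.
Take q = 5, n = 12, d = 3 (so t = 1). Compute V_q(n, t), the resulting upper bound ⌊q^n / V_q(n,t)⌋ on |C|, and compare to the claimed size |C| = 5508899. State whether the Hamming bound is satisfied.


V_q(n, t) = 49, q^n = 244140625, Hamming bound = 4982461, |C| = 5508899 > bound (violated).

Step 1: Compute V_q(n, t) = Σ_{j=0}^1 C(n, j) (q−1)^j.
  j = 0: C(12,0)·(4)^0 = 1·1 = 1.
  j = 1: C(12,1)·(4)^1 = 12·4 = 48.
  V_q(n, t) = 1 + 48 = 49.
Step 2: q^n = 5^12 = 244140625.
Step 3: Hamming bound ⌊q^n / V_q(n,t)⌋ = ⌊244140625/49⌋ = 4982461.
Step 4: Compare |C| = 5508899 to 4982461: violated.
The claimed |C| lies above the Hamming bound, so no 5-ary code of length 12 with d ≥ 3 can have 5508899 codewords.


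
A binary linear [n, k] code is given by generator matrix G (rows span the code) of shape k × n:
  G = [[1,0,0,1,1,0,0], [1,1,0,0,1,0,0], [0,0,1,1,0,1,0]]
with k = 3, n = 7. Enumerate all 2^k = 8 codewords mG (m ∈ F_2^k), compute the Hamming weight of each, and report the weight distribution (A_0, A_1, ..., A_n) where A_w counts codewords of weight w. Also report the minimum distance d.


Weight distribution: A_0 = 1, A_2 = 1, A_3 = 4, A_4 = 1, A_6 = 1. Minimum distance d = 2.

Enumerate all 2^3 = 8 messages m ∈ F_2^3.
For each, compute codeword c = mG in F_2^7, then tally its weight.
  m = 000 → c = 0000000, weight = 0.
  m = 100 → c = 1001100, weight = 3.
  m = 010 → c = 1100100, weight = 3.
  m = 110 → c = 0101000, weight = 2.
  m = 001 → c = 0011010, weight = 3.
  m = 101 → c = 1010110, weight = 4.
  m = 011 → c = 1111110, weight = 6.
  m = 111 → c = 0110010, weight = 3.
Tally weights:
  weight 0: 1 codewords.
  weight 2: 1 codewords.
  weight 3: 4 codewords.
  weight 4: 1 codewords.
  weight 6: 1 codewords.
Minimum distance d = smallest w > 0 with A_w > 0 = 2.
Sanity: Σ A_w = 8 = 2^3 = 8 ✓.


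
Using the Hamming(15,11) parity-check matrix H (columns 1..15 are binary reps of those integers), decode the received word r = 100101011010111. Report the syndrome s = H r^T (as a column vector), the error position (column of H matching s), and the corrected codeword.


s = (0, 1, 0, 1)^T, error position = 5, corrected codeword c = 100111011010111

Compute s = H r^T mod 2 one row at a time:
  s_1 = 1 + 1 + 0 + 1 + 0 + 1 + 1 + 1 = 6 ≡ 0 (mod 2).
  s_2 = 1 + 0 + 1 + 0 + 0 + 1 + 1 + 1 = 5 ≡ 1 (mod 2).
  s_3 = 0 + 0 + 1 + 0 + 0 + 1 + 1 + 1 = 4 ≡ 0 (mod 2).
  s_4 = 1 + 0 + 0 + 0 + 1 + 1 + 1 + 1 = 5 ≡ 1 (mod 2).
s = (0, 1, 0, 1)^T — this equals column 5 of H (binary 0101), so error is at position 5.
Correct: flip bit 5 of r = 100101011010111 to get c = 100111011010111.


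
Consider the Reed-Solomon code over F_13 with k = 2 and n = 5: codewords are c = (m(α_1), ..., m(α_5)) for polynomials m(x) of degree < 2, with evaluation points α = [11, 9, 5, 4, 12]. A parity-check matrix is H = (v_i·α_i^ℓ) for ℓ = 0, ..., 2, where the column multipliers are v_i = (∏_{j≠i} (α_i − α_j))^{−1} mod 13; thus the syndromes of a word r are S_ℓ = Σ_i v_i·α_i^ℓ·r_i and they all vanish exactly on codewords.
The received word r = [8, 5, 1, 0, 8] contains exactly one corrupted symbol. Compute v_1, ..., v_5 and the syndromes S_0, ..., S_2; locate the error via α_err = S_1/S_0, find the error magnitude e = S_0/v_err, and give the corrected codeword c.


S = (2, 9, 8), error at position 1, error magnitude e = 1, c = [7, 5, 1, 0, 8].

Step 1: column multipliers v_i = (∏_{j≠i}(α_i − α_j))^{−1} mod 13.
  i = 1 (α = 11): (11−9)(11−5)(11−4)(11−12) = 2·6·7·(−1) = −84 ≡ 7, so v_1 = 7^{−1} = 2 (mod 13).
  i = 2 (α = 9): (9−11)(9−5)(9−4)(9−12) = (−2)·4·5·(−3) = 120 ≡ 3, so v_2 = 3^{−1} = 9 (mod 13).
  i = 3 (α = 5): (5−11)(5−9)(5−4)(5−12) = (−6)·(−4)·1·(−7) = −168 ≡ 1, so v_3 = 1^{−1} = 1 (mod 13).
  i = 4 (α = 4): (4−11)(4−9)(4−5)(4−12) = (−7)·(−5)·(−1)·(−8) = 280 ≡ 7, so v_4 = 7^{−1} = 2 (mod 13).
  i = 5 (α = 12): (12−11)(12−9)(12−5)(12−4) = 1·3·7·8 = 168 ≡ 12, so v_5 = 12^{−1} = 12 (mod 13).
  v = [2, 9, 1, 2, 12].
Step 2: syndromes of r = [8, 5, 1, 0, 8] (all sums mod 13).
  S_0 = Σ v_i r_i = 2·8 + 9·5 + 1·1 + 2·0 + 12·8 = 158 ≡ 2.
  S_1 = Σ v_i α_i r_i = 2·11·8 + 9·9·5 + 1·5·1 + 2·4·0 + 12·12·8 = 1738 ≡ 9.
  α_i^2 mod 13 = [4, 3, 12, 3, 1].
  S_2 = Σ v_i α_i^2 r_i = 2·4·8 + 9·3·5 + 1·12·1 + 2·3·0 + 12·1·8 = 307 ≡ 8.
  S = (2, 9, 8) ≠ 0, so r is not a codeword (an error is present).
Step 3: locate the error. For a single error e at position i, S_ℓ = v_i·e·α_i^ℓ, so α_err = S_1/S_0.
  S_0^{−1} = 2^{−1} = 7 (mod 13), so α_err = 9·7 = 63 ≡ 11 = α_1. Error position i = 1.
  Consistency check: S_2/S_1 = 8·3 = 24 ≡ 11 = α_err ✓ (single-error assumption holds).
Step 4: error magnitude e = S_0/v_1 = S_0·∏_{j≠1}(α_1 − α_j) = 2·7 = 14 ≡ 1 (mod 13).
Step 5: correct position 1: c_1 = r_1 − e = 8 − 1 ≡ 7 (mod 13). Hence c = [7, 5, 1, 0, 8].
  Check: interpolating c through the α_i gives m(x) = 9 + 1·x (degree < 2) with m(α_i) = c_i for every i, so c is indeed a codeword.


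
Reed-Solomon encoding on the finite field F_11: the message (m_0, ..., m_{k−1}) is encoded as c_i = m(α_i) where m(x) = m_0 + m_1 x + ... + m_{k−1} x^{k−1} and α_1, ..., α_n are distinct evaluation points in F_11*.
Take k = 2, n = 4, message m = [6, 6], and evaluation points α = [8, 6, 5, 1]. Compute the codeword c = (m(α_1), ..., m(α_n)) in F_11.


c = [10, 9, 3, 1]

Message polynomial: m(x) = 6 + 6·x (mod 11).
For each evaluation point α_i, compute m(α_i) mod 11:
  α_1 = 8: Horner steps 6 → 10, so m(8) = 10.
  α_2 = 6: Horner steps 6 → 9, so m(6) = 9.
  α_3 = 5: Horner steps 6 → 3, so m(5) = 3.
  α_4 = 1: Horner steps 6 → 1, so m(1) = 1.
Codeword c = [10, 9, 3, 1] ∈ F_11^4.


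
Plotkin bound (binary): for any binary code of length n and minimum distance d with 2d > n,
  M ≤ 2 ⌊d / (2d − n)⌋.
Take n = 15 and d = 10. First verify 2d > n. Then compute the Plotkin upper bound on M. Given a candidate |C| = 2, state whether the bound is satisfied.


Plotkin bound M ≤ 4; given |C| = 2 ≤ bound (satisfied).

Check applicability: 2d = 20, n = 15.
2d − n = 5 > 0, so Plotkin applies.
Compute d/(2d−n) = 10/5 ≈ 2.0000.
⌊d/(2d−n)⌋ = 2.
Plotkin bound: M ≤ 2·2 = 4.
Given |C| = 2, check: satisfied.
This |C| is below the Plotkin bound.


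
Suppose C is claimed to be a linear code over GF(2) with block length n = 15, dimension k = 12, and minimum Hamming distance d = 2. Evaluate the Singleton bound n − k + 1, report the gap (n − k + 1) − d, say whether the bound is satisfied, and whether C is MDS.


Singleton RHS = n − k + 1 = 4, slack = 2, bound satisfied, not MDS.

Singleton bound: d ≤ n − k + 1.
Here n = 15, k = 12, so n − k + 1 = 4.
Given d = 2, check d ≤ 4: YES.
Slack = (n − k + 1) − d = 2.
The code is NOT MDS (slack = 2 > 0).
Description: the claimed parameters are [15, 12, 2]_2; such a code would be non-MDS.


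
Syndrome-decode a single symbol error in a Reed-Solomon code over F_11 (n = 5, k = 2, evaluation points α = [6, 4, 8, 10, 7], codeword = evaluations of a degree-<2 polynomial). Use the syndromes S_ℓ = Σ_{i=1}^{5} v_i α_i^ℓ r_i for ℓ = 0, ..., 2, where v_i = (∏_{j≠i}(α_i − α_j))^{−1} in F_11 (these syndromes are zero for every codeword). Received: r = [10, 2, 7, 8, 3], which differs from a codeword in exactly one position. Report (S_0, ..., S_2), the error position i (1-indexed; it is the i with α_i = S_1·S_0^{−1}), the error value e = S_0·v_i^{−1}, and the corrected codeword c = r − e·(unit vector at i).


S = (4, 7, 4), error at position 4, error magnitude e = 4, c = [10, 2, 7, 4, 3].

Step 1: column multipliers v_i = (∏_{j≠i}(α_i − α_j))^{−1} mod 11.
  i = 1 (α = 6): (6−4)(6−8)(6−10)(6−7) = 2·(−2)·(−4)·(−1) = −16 ≡ 6, so v_1 = 6^{−1} = 2 (mod 11).
  i = 2 (α = 4): (4−6)(4−8)(4−10)(4−7) = (−2)·(−4)·(−6)·(−3) = 144 ≡ 1, so v_2 = 1^{−1} = 1 (mod 11).
  i = 3 (α = 8): (8−6)(8−4)(8−10)(8−7) = 2·4·(−2)·1 = −16 ≡ 6, so v_3 = 6^{−1} = 2 (mod 11).
  i = 4 (α = 10): (10−6)(10−4)(10−8)(10−7) = 4·6·2·3 = 144 ≡ 1, so v_4 = 1^{−1} = 1 (mod 11).
  i = 5 (α = 7): (7−6)(7−4)(7−8)(7−10) = 1·3·(−1)·(−3) = 9 ≡ 9, so v_5 = 9^{−1} = 5 (mod 11).
  v = [2, 1, 2, 1, 5].
Step 2: syndromes of r = [10, 2, 7, 8, 3] (all sums mod 11).
  S_0 = Σ v_i r_i = 2·10 + 1·2 + 2·7 + 1·8 + 5·3 = 59 ≡ 4.
  S_1 = Σ v_i α_i r_i = 2·6·10 + 1·4·2 + 2·8·7 + 1·10·8 + 5·7·3 = 425 ≡ 7.
  α_i^2 mod 11 = [3, 5, 9, 1, 5].
  S_2 = Σ v_i α_i^2 r_i = 2·3·10 + 1·5·2 + 2·9·7 + 1·1·8 + 5·5·3 = 279 ≡ 4.
  S = (4, 7, 4) ≠ 0, so r is not a codeword (an error is present).
Step 3: locate the error. For a single error e at position i, S_ℓ = v_i·e·α_i^ℓ, so α_err = S_1/S_0.
  S_0^{−1} = 4^{−1} = 3 (mod 11), so α_err = 7·3 = 21 ≡ 10 = α_4. Error position i = 4.
  Consistency check: S_2/S_1 = 4·8 = 32 ≡ 10 = α_err ✓ (single-error assumption holds).
Step 4: error magnitude e = S_0/v_4 = S_0·∏_{j≠4}(α_4 − α_j) = 4·1 = 4 ≡ 4 (mod 11).
Step 5: correct position 4: c_4 = r_4 − e = 8 − 4 ≡ 4 (mod 11). Hence c = [10, 2, 7, 4, 3].
  Check: interpolating c through the α_i gives m(x) = 8 + 4·x (degree < 2) with m(α_i) = c_i for every i, so c is indeed a codeword.


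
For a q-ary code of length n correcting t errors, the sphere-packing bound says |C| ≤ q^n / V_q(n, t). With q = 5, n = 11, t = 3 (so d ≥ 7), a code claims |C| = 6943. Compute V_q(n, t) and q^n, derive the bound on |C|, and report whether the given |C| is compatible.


V_q(n, t) = 11485, q^n = 48828125, Hamming bound = 4251, |C| = 6943 > bound (violated).

Step 1: Compute V_q(n, t) = Σ_{j=0}^3 C(n, j) (q−1)^j.
  j = 0: C(11,0)·(4)^0 = 1·1 = 1.
  j = 1: C(11,1)·(4)^1 = 11·4 = 44.
  j = 2: C(11,2)·(4)^2 = 55·16 = 880.
  j = 3: C(11,3)·(4)^3 = 165·64 = 10560.
  V_q(n, t) = 1 + 44 + 880 + 10560 = 11485.
Step 2: q^n = 5^11 = 48828125.
Step 3: Hamming bound ⌊q^n / V_q(n,t)⌋ = ⌊48828125/11485⌋ = 4251.
Step 4: Compare |C| = 6943 to 4251: violated.
The claimed |C| lies above the Hamming bound, so no 5-ary code of length 11 with d ≥ 7 can have 6943 codewords.


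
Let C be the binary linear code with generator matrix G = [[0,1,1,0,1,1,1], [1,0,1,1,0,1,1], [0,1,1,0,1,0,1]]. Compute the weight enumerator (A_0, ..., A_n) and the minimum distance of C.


Weight distribution: A_0 = 1, A_1 = 1, A_4 = 3, A_5 = 3. Minimum distance d = 1.

Enumerate all 2^3 = 8 messages m ∈ F_2^3.
For each, compute codeword c = mG in F_2^7, then tally its weight.
  m = 000 → c = 0000000, weight = 0.
  m = 100 → c = 0110111, weight = 5.
  m = 010 → c = 1011011, weight = 5.
  m = 110 → c = 1101100, weight = 4.
  m = 001 → c = 0110101, weight = 4.
  m = 101 → c = 0000010, weight = 1.
  m = 011 → c = 1101110, weight = 5.
  m = 111 → c = 1011001, weight = 4.
Tally weights:
  weight 0: 1 codewords.
  weight 1: 1 codewords.
  weight 4: 3 codewords.
  weight 5: 3 codewords.
Minimum distance d = smallest w > 0 with A_w > 0 = 1.
Sanity: Σ A_w = 8 = 2^3 = 8 ✓.


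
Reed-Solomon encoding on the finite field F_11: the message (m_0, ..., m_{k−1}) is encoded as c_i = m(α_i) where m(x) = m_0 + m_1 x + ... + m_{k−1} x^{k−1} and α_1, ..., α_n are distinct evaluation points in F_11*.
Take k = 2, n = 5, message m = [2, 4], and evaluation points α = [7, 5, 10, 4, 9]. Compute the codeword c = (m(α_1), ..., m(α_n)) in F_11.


c = [8, 0, 9, 7, 5]

Message polynomial: m(x) = 2 + 4·x (mod 11).
For each evaluation point α_i, compute m(α_i) mod 11:
  α_1 = 7: Horner steps 4 → 8, so m(7) = 8.
  α_2 = 5: Horner steps 4 → 0, so m(5) = 0.
  α_3 = 10: Horner steps 4 → 9, so m(10) = 9.
  α_4 = 4: Horner steps 4 → 7, so m(4) = 7.
  α_5 = 9: Horner steps 4 → 5, so m(9) = 5.
Codeword c = [8, 0, 9, 7, 5] ∈ F_11^5.


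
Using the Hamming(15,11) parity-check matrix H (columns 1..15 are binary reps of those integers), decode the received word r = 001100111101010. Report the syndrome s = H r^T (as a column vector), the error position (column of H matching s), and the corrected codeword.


s = (1, 0, 0, 1)^T, error position = 9, corrected codeword c = 001100110101010

Compute s = H r^T mod 2 one row at a time:
  s_1 = 1 + 1 + 1 + 0 + 1 + 0 + 1 + 0 = 5 ≡ 1 (mod 2).
  s_2 = 1 + 0 + 0 + 1 + 1 + 0 + 1 + 0 = 4 ≡ 0 (mod 2).
  s_3 = 0 + 1 + 0 + 1 + 1 + 0 + 1 + 0 = 4 ≡ 0 (mod 2).
  s_4 = 0 + 1 + 0 + 1 + 1 + 0 + 0 + 0 = 3 ≡ 1 (mod 2).
s = (1, 0, 0, 1)^T — this equals column 9 of H (binary 1001), so error is at position 9.
Correct: flip bit 9 of r = 001100111101010 to get c = 001100110101010.


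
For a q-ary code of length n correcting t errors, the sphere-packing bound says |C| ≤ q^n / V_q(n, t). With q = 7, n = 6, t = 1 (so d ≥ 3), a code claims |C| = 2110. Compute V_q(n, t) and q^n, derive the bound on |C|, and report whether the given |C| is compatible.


V_q(n, t) = 37, q^n = 117649, Hamming bound = 3179, |C| = 2110 ≤ bound (satisfied).

Step 1: Compute V_q(n, t) = Σ_{j=0}^1 C(n, j) (q−1)^j.
  j = 0: C(6,0)·(6)^0 = 1·1 = 1.
  j = 1: C(6,1)·(6)^1 = 6·6 = 36.
  V_q(n, t) = 1 + 36 = 37.
Step 2: q^n = 7^6 = 117649.
Step 3: Hamming bound ⌊q^n / V_q(n,t)⌋ = ⌊117649/37⌋ = 3179.
Step 4: Compare |C| = 2110 to 3179: satisfied.
The claimed |C| lies below the Hamming bound.


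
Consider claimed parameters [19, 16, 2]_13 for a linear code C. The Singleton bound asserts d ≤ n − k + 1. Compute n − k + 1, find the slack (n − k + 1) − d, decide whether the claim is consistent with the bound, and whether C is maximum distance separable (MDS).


Singleton RHS = n − k + 1 = 4, slack = 2, bound satisfied, not MDS.

Singleton bound: d ≤ n − k + 1.
Here n = 19, k = 16, so n − k + 1 = 4.
Given d = 2, check d ≤ 4: YES.
Slack = (n − k + 1) − d = 2.
The code is NOT MDS (slack = 2 > 0).
Description: the claimed parameters are [19, 16, 2]_13; such a code would be non-MDS.


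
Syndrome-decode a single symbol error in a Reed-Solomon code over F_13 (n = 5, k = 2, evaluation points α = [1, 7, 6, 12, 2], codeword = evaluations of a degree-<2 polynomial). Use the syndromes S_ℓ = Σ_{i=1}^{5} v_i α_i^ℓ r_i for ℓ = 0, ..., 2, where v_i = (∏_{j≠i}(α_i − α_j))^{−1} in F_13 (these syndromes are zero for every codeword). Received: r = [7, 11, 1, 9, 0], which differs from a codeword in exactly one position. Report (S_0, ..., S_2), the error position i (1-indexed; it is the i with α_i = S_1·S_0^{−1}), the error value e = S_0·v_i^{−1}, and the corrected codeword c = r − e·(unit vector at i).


S = (6, 6, 6), error at position 1, error magnitude e = 4, c = [3, 11, 1, 9, 0].

Step 1: column multipliers v_i = (∏_{j≠i}(α_i − α_j))^{−1} mod 13.
  i = 1 (α = 1): (1−7)(1−6)(1−12)(1−2) = (−6)·(−5)·(−11)·(−1) = 330 ≡ 5, so v_1 = 5^{−1} = 8 (mod 13).
  i = 2 (α = 7): (7−1)(7−6)(7−12)(7−2) = 6·1·(−5)·5 = −150 ≡ 6, so v_2 = 6^{−1} = 11 (mod 13).
  i = 3 (α = 6): (6−1)(6−7)(6−12)(6−2) = 5·(−1)·(−6)·4 = 120 ≡ 3, so v_3 = 3^{−1} = 9 (mod 13).
  i = 4 (α = 12): (12−1)(12−7)(12−6)(12−2) = 11·5·6·10 = 3300 ≡ 11, so v_4 = 11^{−1} = 6 (mod 13).
  i = 5 (α = 2): (2−1)(2−7)(2−6)(2−12) = 1·(−5)·(−4)·(−10) = −200 ≡ 8, so v_5 = 8^{−1} = 5 (mod 13).
  v = [8, 11, 9, 6, 5].
Step 2: syndromes of r = [7, 11, 1, 9, 0] (all sums mod 13).
  S_0 = Σ v_i r_i = 8·7 + 11·11 + 9·1 + 6·9 + 5·0 = 240 ≡ 6.
  S_1 = Σ v_i α_i r_i = 8·1·7 + 11·7·11 + 9·6·1 + 6·12·9 + 5·2·0 = 1605 ≡ 6.
  α_i^2 mod 13 = [1, 10, 10, 1, 4].
  S_2 = Σ v_i α_i^2 r_i = 8·1·7 + 11·10·11 + 9·10·1 + 6·1·9 + 5·4·0 = 1410 ≡ 6.
  S = (6, 6, 6) ≠ 0, so r is not a codeword (an error is present).
Step 3: locate the error. For a single error e at position i, S_ℓ = v_i·e·α_i^ℓ, so α_err = S_1/S_0.
  S_0^{−1} = 6^{−1} = 11 (mod 13), so α_err = 6·11 = 66 ≡ 1 = α_1. Error position i = 1.
  Consistency check: S_2/S_1 = 6·11 = 66 ≡ 1 = α_err ✓ (single-error assumption holds).
Step 4: error magnitude e = S_0/v_1 = S_0·∏_{j≠1}(α_1 − α_j) = 6·5 = 30 ≡ 4 (mod 13).
Step 5: correct position 1: c_1 = r_1 − e = 7 − 4 ≡ 3 (mod 13). Hence c = [3, 11, 1, 9, 0].
  Check: interpolating c through the α_i gives m(x) = 6 + 10·x (degree < 2) with m(α_i) = c_i for every i, so c is indeed a codeword.


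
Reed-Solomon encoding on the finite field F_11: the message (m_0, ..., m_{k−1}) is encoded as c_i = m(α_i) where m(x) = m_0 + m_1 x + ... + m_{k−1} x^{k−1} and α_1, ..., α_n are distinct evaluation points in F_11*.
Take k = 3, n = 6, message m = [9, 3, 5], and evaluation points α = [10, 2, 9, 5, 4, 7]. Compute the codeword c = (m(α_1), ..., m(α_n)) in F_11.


c = [0, 2, 1, 6, 2, 0]

Message polynomial: m(x) = 9 + 3·x + 5·x^2 (mod 11).
For each evaluation point α_i, compute m(α_i) mod 11:
  α_1 = 10: Horner steps 5 → 9 → 0, so m(10) = 0.
  α_2 = 2: Horner steps 5 → 2 → 2, so m(2) = 2.
  α_3 = 9: Horner steps 5 → 4 → 1, so m(9) = 1.
  α_4 = 5: Horner steps 5 → 6 → 6, so m(5) = 6.
  α_5 = 4: Horner steps 5 → 1 → 2, so m(4) = 2.
  α_6 = 7: Horner steps 5 → 5 → 0, so m(7) = 0.
Codeword c = [0, 2, 1, 6, 2, 0] ∈ F_11^6.


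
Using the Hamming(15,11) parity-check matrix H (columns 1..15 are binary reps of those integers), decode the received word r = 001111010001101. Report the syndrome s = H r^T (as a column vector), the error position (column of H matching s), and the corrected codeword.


s = (0, 0, 1, 0)^T, error position = 2, corrected codeword c = 011111010001101

Compute s = H r^T mod 2 one row at a time:
  s_1 = 1 + 0 + 0 + 0 + 1 + 1 + 0 + 1 = 4 ≡ 0 (mod 2).
  s_2 = 1 + 1 + 1 + 0 + 1 + 1 + 0 + 1 = 6 ≡ 0 (mod 2).
  s_3 = 0 + 1 + 1 + 0 + 0 + 0 + 0 + 1 = 3 ≡ 1 (mod 2).
  s_4 = 0 + 1 + 1 + 0 + 0 + 0 + 1 + 1 = 4 ≡ 0 (mod 2).
s = (0, 0, 1, 0)^T — this equals column 2 of H (binary 0010), so error is at position 2.
Correct: flip bit 2 of r = 001111010001101 to get c = 011111010001101.


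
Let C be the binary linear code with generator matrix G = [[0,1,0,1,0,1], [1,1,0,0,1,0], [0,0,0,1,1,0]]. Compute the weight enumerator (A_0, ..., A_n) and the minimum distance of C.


Weight distribution: A_0 = 1, A_2 = 2, A_3 = 4, A_4 = 1. Minimum distance d = 2.

Enumerate all 2^3 = 8 messages m ∈ F_2^3.
For each, compute codeword c = mG in F_2^6, then tally its weight.
  m = 000 → c = 000000, weight = 0.
  m = 100 → c = 010101, weight = 3.
  m = 010 → c = 110010, weight = 3.
  m = 110 → c = 100111, weight = 4.
  m = 001 → c = 000110, weight = 2.
  m = 101 → c = 010011, weight = 3.
  m = 011 → c = 110100, weight = 3.
  m = 111 → c = 100001, weight = 2.
Tally weights:
  weight 0: 1 codewords.
  weight 2: 2 codewords.
  weight 3: 4 codewords.
  weight 4: 1 codewords.
Minimum distance d = smallest w > 0 with A_w > 0 = 2.
Sanity: Σ A_w = 8 = 2^3 = 8 ✓.


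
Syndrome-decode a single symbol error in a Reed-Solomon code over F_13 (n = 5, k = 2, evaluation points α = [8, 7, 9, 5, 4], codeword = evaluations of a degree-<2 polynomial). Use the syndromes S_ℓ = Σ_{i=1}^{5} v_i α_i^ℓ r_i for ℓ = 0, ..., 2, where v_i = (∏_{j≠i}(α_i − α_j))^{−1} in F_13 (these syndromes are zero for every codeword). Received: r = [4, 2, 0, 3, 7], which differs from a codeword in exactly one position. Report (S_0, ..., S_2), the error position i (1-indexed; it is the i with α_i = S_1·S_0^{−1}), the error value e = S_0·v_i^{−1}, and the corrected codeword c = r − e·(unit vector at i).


S = (6, 3, 8), error at position 2, error magnitude e = 7, c = [4, 8, 0, 3, 7].

Step 1: column multipliers v_i = (∏_{j≠i}(α_i − α_j))^{−1} mod 13.
  i = 1 (α = 8): (8−7)(8−9)(8−5)(8−4) = 1·(−1)·3·4 = −12 ≡ 1, so v_1 = 1^{−1} = 1 (mod 13).
  i = 2 (α = 7): (7−8)(7−9)(7−5)(7−4) = (−1)·(−2)·2·3 = 12 ≡ 12, so v_2 = 12^{−1} = 12 (mod 13).
  i = 3 (α = 9): (9−8)(9−7)(9−5)(9−4) = 1·2·4·5 = 40 ≡ 1, so v_3 = 1^{−1} = 1 (mod 13).
  i = 4 (α = 5): (5−8)(5−7)(5−9)(5−4) = (−3)·(−2)·(−4)·1 = −24 ≡ 2, so v_4 = 2^{−1} = 7 (mod 13).
  i = 5 (α = 4): (4−8)(4−7)(4−9)(4−5) = (−4)·(−3)·(−5)·(−1) = 60 ≡ 8, so v_5 = 8^{−1} = 5 (mod 13).
  v = [1, 12, 1, 7, 5].
Step 2: syndromes of r = [4, 2, 0, 3, 7] (all sums mod 13).
  S_0 = Σ v_i r_i = 1·4 + 12·2 + 1·0 + 7·3 + 5·7 = 84 ≡ 6.
  S_1 = Σ v_i α_i r_i = 1·8·4 + 12·7·2 + 1·9·0 + 7·5·3 + 5·4·7 = 445 ≡ 3.
  α_i^2 mod 13 = [12, 10, 3, 12, 3].
  S_2 = Σ v_i α_i^2 r_i = 1·12·4 + 12·10·2 + 1·3·0 + 7·12·3 + 5·3·7 = 645 ≡ 8.
  S = (6, 3, 8) ≠ 0, so r is not a codeword (an error is present).
Step 3: locate the error. For a single error e at position i, S_ℓ = v_i·e·α_i^ℓ, so α_err = S_1/S_0.
  S_0^{−1} = 6^{−1} = 11 (mod 13), so α_err = 3·11 = 33 ≡ 7 = α_2. Error position i = 2.
  Consistency check: S_2/S_1 = 8·9 = 72 ≡ 7 = α_err ✓ (single-error assumption holds).
Step 4: error magnitude e = S_0/v_2 = S_0·∏_{j≠2}(α_2 − α_j) = 6·12 = 72 ≡ 7 (mod 13).
Step 5: correct position 2: c_2 = r_2 − e = 2 − 7 ≡ 8 (mod 13). Hence c = [4, 8, 0, 3, 7].
  Check: interpolating c through the α_i gives m(x) = 10 + 9·x (degree < 2) with m(α_i) = c_i for every i, so c is indeed a codeword.


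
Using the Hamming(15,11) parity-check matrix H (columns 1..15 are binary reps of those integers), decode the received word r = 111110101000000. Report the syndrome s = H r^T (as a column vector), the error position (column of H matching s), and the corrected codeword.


s = (1, 1, 1, 1)^T, error position = 15, corrected codeword c = 111110101000001

Compute s = H r^T mod 2 one row at a time:
  s_1 = 0 + 1 + 0 + 0 + 0 + 0 + 0 + 0 = 1 ≡ 1 (mod 2).
  s_2 = 1 + 1 + 0 + 1 + 0 + 0 + 0 + 0 = 3 ≡ 1 (mod 2).
  s_3 = 1 + 1 + 0 + 1 + 0 + 0 + 0 + 0 = 3 ≡ 1 (mod 2).
  s_4 = 1 + 1 + 1 + 1 + 1 + 0 + 0 + 0 = 5 ≡ 1 (mod 2).
s = (1, 1, 1, 1)^T — this equals column 15 of H (binary 1111), so error is at position 15.
Correct: flip bit 15 of r = 111110101000000 to get c = 111110101000001.


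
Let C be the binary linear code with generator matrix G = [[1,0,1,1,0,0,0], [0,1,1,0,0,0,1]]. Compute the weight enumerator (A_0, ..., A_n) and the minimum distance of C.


Weight distribution: A_0 = 1, A_3 = 2, A_4 = 1. Minimum distance d = 3.

Enumerate all 2^2 = 4 messages m ∈ F_2^2.
For each, compute codeword c = mG in F_2^7, then tally its weight.
  m = 00 → c = 0000000, weight = 0.
  m = 10 → c = 1011000, weight = 3.
  m = 01 → c = 0110001, weight = 3.
  m = 11 → c = 1101001, weight = 4.
Tally weights:
  weight 0: 1 codewords.
  weight 3: 2 codewords.
  weight 4: 1 codewords.
Minimum distance d = smallest w > 0 with A_w > 0 = 3.
Sanity: Σ A_w = 4 = 2^2 = 4 ✓.


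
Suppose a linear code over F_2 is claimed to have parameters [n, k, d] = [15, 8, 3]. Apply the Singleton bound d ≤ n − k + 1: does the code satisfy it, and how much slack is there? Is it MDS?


Singleton RHS = n − k + 1 = 8, slack = 5, bound satisfied, not MDS.

Singleton bound: d ≤ n − k + 1.
Here n = 15, k = 8, so n − k + 1 = 8.
Given d = 3, check d ≤ 8: YES.
Slack = (n − k + 1) − d = 5.
The code is NOT MDS (slack = 5 > 0).
Description: the claimed parameters are [15, 8, 3]_2; such a code would be non-MDS.


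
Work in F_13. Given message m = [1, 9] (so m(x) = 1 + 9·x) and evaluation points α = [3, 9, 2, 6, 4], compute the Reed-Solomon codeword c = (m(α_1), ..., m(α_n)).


c = [2, 4, 6, 3, 11]

Message polynomial: m(x) = 1 + 9·x (mod 13).
For each evaluation point α_i, compute m(α_i) mod 13:
  α_1 = 3: Horner steps 9 → 2, so m(3) = 2.
  α_2 = 9: Horner steps 9 → 4, so m(9) = 4.
  α_3 = 2: Horner steps 9 → 6, so m(2) = 6.
  α_4 = 6: Horner steps 9 → 3, so m(6) = 3.
  α_5 = 4: Horner steps 9 → 11, so m(4) = 11.
Codeword c = [2, 4, 6, 3, 11] ∈ F_13^5.


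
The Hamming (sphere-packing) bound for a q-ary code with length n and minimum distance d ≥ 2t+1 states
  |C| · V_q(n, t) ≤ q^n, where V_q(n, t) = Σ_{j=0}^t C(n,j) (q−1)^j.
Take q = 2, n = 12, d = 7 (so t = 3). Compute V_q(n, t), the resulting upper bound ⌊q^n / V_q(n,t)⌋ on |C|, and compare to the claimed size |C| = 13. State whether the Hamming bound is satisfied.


V_q(n, t) = 299, q^n = 4096, Hamming bound = 13, |C| = 13 ≤ bound (satisfied).

Step 1: Compute V_q(n, t) = Σ_{j=0}^3 C(n, j) (q−1)^j.
  j = 0: C(12,0)·(1)^0 = 1·1 = 1.
  j = 1: C(12,1)·(1)^1 = 12·1 = 12.
  j = 2: C(12,2)·(1)^2 = 66·1 = 66.
  j = 3: C(12,3)·(1)^3 = 220·1 = 220.
  V_q(n, t) = 1 + 12 + 66 + 220 = 299.
Step 2: q^n = 2^12 = 4096.
Step 3: Hamming bound ⌊q^n / V_q(n,t)⌋ = ⌊4096/299⌋ = 13.
Step 4: Compare |C| = 13 to 13: satisfied.
The claimed |C| lies at the Hamming bound (tight).


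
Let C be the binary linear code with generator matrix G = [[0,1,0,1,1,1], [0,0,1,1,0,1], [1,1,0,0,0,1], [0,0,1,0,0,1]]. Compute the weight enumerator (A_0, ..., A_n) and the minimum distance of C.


Weight distribution: A_0 = 1, A_1 = 1, A_2 = 2, A_3 = 6, A_4 = 5, A_5 = 1. Minimum distance d = 1.

Enumerate all 2^4 = 16 messages m ∈ F_2^4.
For each, compute codeword c = mG in F_2^6, then tally its weight.
  m = 0000 → c = 000000, weight = 0.
  m = 1000 → c = 010111, weight = 4.
  m = 0100 → c = 001101, weight = 3.
  m = 1100 → c = 011010, weight = 3.
  m = 0010 → c = 110001, weight = 3.
  m = 1010 → c = 100110, weight = 3.
  m = 0110 → c = 111100, weight = 4.
  m = 1110 → c = 101011, weight = 4.
  m = 0001 → c = 001001, weight = 2.
  m = 1001 → c = 011110, weight = 4.
  m = 0101 → c = 000100, weight = 1.
  m = 1101 → c = 010011, weight = 3.
  m = 0011 → c = 111000, weight = 3.
  m = 1011 → c = 101111, weight = 5.
  m = 0111 → c = 110101, weight = 4.
  m = 1111 → c = 100010, weight = 2.
Tally weights:
  weight 0: 1 codewords.
  weight 1: 1 codewords.
  weight 2: 2 codewords.
  weight 3: 6 codewords.
  weight 4: 5 codewords.
  weight 5: 1 codewords.
Minimum distance d = smallest w > 0 with A_w > 0 = 1.
Sanity: Σ A_w = 16 = 2^4 = 16 ✓.


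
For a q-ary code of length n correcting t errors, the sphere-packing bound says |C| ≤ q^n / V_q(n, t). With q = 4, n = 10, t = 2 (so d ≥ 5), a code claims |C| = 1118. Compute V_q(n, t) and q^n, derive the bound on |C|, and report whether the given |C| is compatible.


V_q(n, t) = 436, q^n = 1048576, Hamming bound = 2404, |C| = 1118 ≤ bound (satisfied).

Step 1: Compute V_q(n, t) = Σ_{j=0}^2 C(n, j) (q−1)^j.
  j = 0: C(10,0)·(3)^0 = 1·1 = 1.
  j = 1: C(10,1)·(3)^1 = 10·3 = 30.
  j = 2: C(10,2)·(3)^2 = 45·9 = 405.
  V_q(n, t) = 1 + 30 + 405 = 436.
Step 2: q^n = 4^10 = 1048576.
Step 3: Hamming bound ⌊q^n / V_q(n,t)⌋ = ⌊1048576/436⌋ = 2404.
Step 4: Compare |C| = 1118 to 2404: satisfied.
The claimed |C| lies below the Hamming bound.


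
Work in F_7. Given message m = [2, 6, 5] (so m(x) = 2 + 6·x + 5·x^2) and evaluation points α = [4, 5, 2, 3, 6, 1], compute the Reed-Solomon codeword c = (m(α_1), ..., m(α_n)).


c = [1, 3, 6, 2, 1, 6]

Message polynomial: m(x) = 2 + 6·x + 5·x^2 (mod 7).
For each evaluation point α_i, compute m(α_i) mod 7:
  α_1 = 4: Horner steps 5 → 5 → 1, so m(4) = 1.
  α_2 = 5: Horner steps 5 → 3 → 3, so m(5) = 3.
  α_3 = 2: Horner steps 5 → 2 → 6, so m(2) = 6.
  α_4 = 3: Horner steps 5 → 0 → 2, so m(3) = 2.
  α_5 = 6: Horner steps 5 → 1 → 1, so m(6) = 1.
  α_6 = 1: Horner steps 5 → 4 → 6, so m(1) = 6.
Codeword c = [1, 3, 6, 2, 1, 6] ∈ F_7^6.


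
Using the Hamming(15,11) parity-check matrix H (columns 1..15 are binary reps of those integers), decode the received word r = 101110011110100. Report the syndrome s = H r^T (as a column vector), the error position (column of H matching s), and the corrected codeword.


s = (1, 1, 1, 0)^T, error position = 14, corrected codeword c = 101110011110110

Compute s = H r^T mod 2 one row at a time:
  s_1 = 1 + 1 + 1 + 1 + 0 + 1 + 0 + 0 = 5 ≡ 1 (mod 2).
  s_2 = 1 + 1 + 0 + 0 + 0 + 1 + 0 + 0 = 3 ≡ 1 (mod 2).
  s_3 = 0 + 1 + 0 + 0 + 1 + 1 + 0 + 0 = 3 ≡ 1 (mod 2).
  s_4 = 1 + 1 + 1 + 0 + 1 + 1 + 1 + 0 = 6 ≡ 0 (mod 2).
s = (1, 1, 1, 0)^T — this equals column 14 of H (binary 1110), so error is at position 14.
Correct: flip bit 14 of r = 101110011110100 to get c = 101110011110110.


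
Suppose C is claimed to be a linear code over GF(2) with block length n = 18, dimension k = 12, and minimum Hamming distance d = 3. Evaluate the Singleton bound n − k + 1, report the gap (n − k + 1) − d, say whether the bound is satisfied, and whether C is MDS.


Singleton RHS = n − k + 1 = 7, slack = 4, bound satisfied, not MDS.

Singleton bound: d ≤ n − k + 1.
Here n = 18, k = 12, so n − k + 1 = 7.
Given d = 3, check d ≤ 7: YES.
Slack = (n − k + 1) − d = 4.
The code is NOT MDS (slack = 4 > 0).
Description: the claimed parameters are [18, 12, 3]_2; such a code would be non-MDS.


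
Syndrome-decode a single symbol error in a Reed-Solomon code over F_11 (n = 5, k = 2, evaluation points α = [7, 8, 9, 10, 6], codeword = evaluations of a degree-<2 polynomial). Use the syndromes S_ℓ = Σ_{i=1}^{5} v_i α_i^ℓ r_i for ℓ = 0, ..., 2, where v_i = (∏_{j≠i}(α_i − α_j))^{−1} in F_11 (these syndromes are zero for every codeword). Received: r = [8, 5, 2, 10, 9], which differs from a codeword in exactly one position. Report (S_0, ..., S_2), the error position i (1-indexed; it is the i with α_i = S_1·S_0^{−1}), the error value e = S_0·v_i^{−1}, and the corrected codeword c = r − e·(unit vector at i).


S = (10, 5, 8), error at position 5, error magnitude e = 9, c = [8, 5, 2, 10, 0].

Step 1: column multipliers v_i = (∏_{j≠i}(α_i − α_j))^{−1} mod 11.
  i = 1 (α = 7): (7−8)(7−9)(7−10)(7−6) = (−1)·(−2)·(−3)·1 = −6 ≡ 5, so v_1 = 5^{−1} = 9 (mod 11).
  i = 2 (α = 8): (8−7)(8−9)(8−10)(8−6) = 1·(−1)·(−2)·2 = 4 ≡ 4, so v_2 = 4^{−1} = 3 (mod 11).
  i = 3 (α = 9): (9−7)(9−8)(9−10)(9−6) = 2·1·(−1)·3 = −6 ≡ 5, so v_3 = 5^{−1} = 9 (mod 11).
  i = 4 (α = 10): (10−7)(10−8)(10−9)(10−6) = 3·2·1·4 = 24 ≡ 2, so v_4 = 2^{−1} = 6 (mod 11).
  i = 5 (α = 6): (6−7)(6−8)(6−9)(6−10) = (−1)·(−2)·(−3)·(−4) = 24 ≡ 2, so v_5 = 2^{−1} = 6 (mod 11).
  v = [9, 3, 9, 6, 6].
Step 2: syndromes of r = [8, 5, 2, 10, 9] (all sums mod 11).
  S_0 = Σ v_i r_i = 9·8 + 3·5 + 9·2 + 6·10 + 6·9 = 219 ≡ 10.
  S_1 = Σ v_i α_i r_i = 9·7·8 + 3·8·5 + 9·9·2 + 6·10·10 + 6·6·9 = 1710 ≡ 5.
  α_i^2 mod 11 = [5, 9, 4, 1, 3].
  S_2 = Σ v_i α_i^2 r_i = 9·5·8 + 3·9·5 + 9·4·2 + 6·1·10 + 6·3·9 = 789 ≡ 8.
  S = (10, 5, 8) ≠ 0, so r is not a codeword (an error is present).
Step 3: locate the error. For a single error e at position i, S_ℓ = v_i·e·α_i^ℓ, so α_err = S_1/S_0.
  S_0^{−1} = 10^{−1} = 10 (mod 11), so α_err = 5·10 = 50 ≡ 6 = α_5. Error position i = 5.
  Consistency check: S_2/S_1 = 8·9 = 72 ≡ 6 = α_err ✓ (single-error assumption holds).
Step 4: error magnitude e = S_0/v_5 = S_0·∏_{j≠5}(α_5 − α_j) = 10·2 = 20 ≡ 9 (mod 11).
Step 5: correct position 5: c_5 = r_5 − e = 9 − 9 ≡ 0 (mod 11). Hence c = [8, 5, 2, 10, 0].
  Check: interpolating c through the α_i gives m(x) = 7 + 8·x (degree < 2) with m(α_i) = c_i for every i, so c is indeed a codeword.


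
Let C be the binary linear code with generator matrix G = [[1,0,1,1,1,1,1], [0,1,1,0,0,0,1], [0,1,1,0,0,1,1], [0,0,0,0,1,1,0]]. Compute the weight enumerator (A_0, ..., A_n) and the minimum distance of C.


Weight distribution: A_0 = 1, A_1 = 2, A_2 = 1, A_3 = 2, A_4 = 5, A_5 = 4, A_6 = 1. Minimum distance d = 1.

Enumerate all 2^4 = 16 messages m ∈ F_2^4.
For each, compute codeword c = mG in F_2^7, then tally its weight.
  m = 0000 → c = 0000000, weight = 0.
  m = 1000 → c = 1011111, weight = 6.
  m = 0100 → c = 0110001, weight = 3.
  m = 1100 → c = 1101110, weight = 5.
  m = 0010 → c = 0110011, weight = 4.
  m = 1010 → c = 1101100, weight = 4.
  m = 0110 → c = 0000010, weight = 1.
  m = 1110 → c = 1011101, weight = 5.
  m = 0001 → c = 0000110, weight = 2.
  m = 1001 → c = 1011001, weight = 4.
  m = 0101 → c = 0110111, weight = 5.
  m = 1101 → c = 1101000, weight = 3.
  m = 0011 → c = 0110101, weight = 4.
  m = 1011 → c = 1101010, weight = 4.
  m = 0111 → c = 0000100, weight = 1.
  m = 1111 → c = 1011011, weight = 5.
Tally weights:
  weight 0: 1 codewords.
  weight 1: 2 codewords.
  weight 2: 1 codewords.
  weight 3: 2 codewords.
  weight 4: 5 codewords.
  weight 5: 4 codewords.
  weight 6: 1 codewords.
Minimum distance d = smallest w > 0 with A_w > 0 = 1.
Sanity: Σ A_w = 16 = 2^4 = 16 ✓.


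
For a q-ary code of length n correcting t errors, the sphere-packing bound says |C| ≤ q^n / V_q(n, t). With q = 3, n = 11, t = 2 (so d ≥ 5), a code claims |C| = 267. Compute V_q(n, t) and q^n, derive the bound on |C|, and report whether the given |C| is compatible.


V_q(n, t) = 243, q^n = 177147, Hamming bound = 729, |C| = 267 ≤ bound (satisfied).

Step 1: Compute V_q(n, t) = Σ_{j=0}^2 C(n, j) (q−1)^j.
  j = 0: C(11,0)·(2)^0 = 1·1 = 1.
  j = 1: C(11,1)·(2)^1 = 11·2 = 22.
  j = 2: C(11,2)·(2)^2 = 55·4 = 220.
  V_q(n, t) = 1 + 22 + 220 = 243.
Step 2: q^n = 3^11 = 177147.
Step 3: Hamming bound ⌊q^n / V_q(n,t)⌋ = ⌊177147/243⌋ = 729.
Step 4: Compare |C| = 267 to 729: satisfied.
The claimed |C| lies below the Hamming bound.


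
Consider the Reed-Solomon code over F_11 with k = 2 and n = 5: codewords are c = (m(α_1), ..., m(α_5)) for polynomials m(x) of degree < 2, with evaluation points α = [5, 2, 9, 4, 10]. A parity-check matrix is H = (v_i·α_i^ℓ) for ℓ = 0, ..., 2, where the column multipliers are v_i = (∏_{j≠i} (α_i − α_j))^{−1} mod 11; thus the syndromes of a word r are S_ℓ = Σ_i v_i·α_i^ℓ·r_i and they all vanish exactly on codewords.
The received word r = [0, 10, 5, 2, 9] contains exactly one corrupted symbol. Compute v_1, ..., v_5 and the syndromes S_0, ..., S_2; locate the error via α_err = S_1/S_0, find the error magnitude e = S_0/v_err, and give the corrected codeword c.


S = (1, 4, 5), error at position 4, error magnitude e = 6, c = [0, 10, 5, 7, 9].

Step 1: column multipliers v_i = (∏_{j≠i}(α_i − α_j))^{−1} mod 11.
  i = 1 (α = 5): (5−2)(5−9)(5−4)(5−10) = 3·(−4)·1·(−5) = 60 ≡ 5, so v_1 = 5^{−1} = 9 (mod 11).
  i = 2 (α = 2): (2−5)(2−9)(2−4)(2−10) = (−3)·(−7)·(−2)·(−8) = 336 ≡ 6, so v_2 = 6^{−1} = 2 (mod 11).
  i = 3 (α = 9): (9−5)(9−2)(9−4)(9−10) = 4·7·5·(−1) = −140 ≡ 3, so v_3 = 3^{−1} = 4 (mod 11).
  i = 4 (α = 4): (4−5)(4−2)(4−9)(4−10) = (−1)·2·(−5)·(−6) = −60 ≡ 6, so v_4 = 6^{−1} = 2 (mod 11).
  i = 5 (α = 10): (10−5)(10−2)(10−9)(10−4) = 5·8·1·6 = 240 ≡ 9, so v_5 = 9^{−1} = 5 (mod 11).
  v = [9, 2, 4, 2, 5].
Step 2: syndromes of r = [0, 10, 5, 2, 9] (all sums mod 11).
  S_0 = Σ v_i r_i = 9·0 + 2·10 + 4·5 + 2·2 + 5·9 = 89 ≡ 1.
  S_1 = Σ v_i α_i r_i = 9·5·0 + 2·2·10 + 4·9·5 + 2·4·2 + 5·10·9 = 686 ≡ 4.
  α_i^2 mod 11 = [3, 4, 4, 5, 1].
  S_2 = Σ v_i α_i^2 r_i = 9·3·0 + 2·4·10 + 4·4·5 + 2·5·2 + 5·1·9 = 225 ≡ 5.
  S = (1, 4, 5) ≠ 0, so r is not a codeword (an error is present).
Step 3: locate the error. For a single error e at position i, S_ℓ = v_i·e·α_i^ℓ, so α_err = S_1/S_0.
  S_0^{−1} = 1^{−1} = 1 (mod 11), so α_err = 4·1 = 4 ≡ 4 = α_4. Error position i = 4.
  Consistency check: S_2/S_1 = 5·3 = 15 ≡ 4 = α_err ✓ (single-error assumption holds).
Step 4: error magnitude e = S_0/v_4 = S_0·∏_{j≠4}(α_4 − α_j) = 1·6 = 6 ≡ 6 (mod 11).
Step 5: correct position 4: c_4 = r_4 − e = 2 − 6 ≡ 7 (mod 11). Hence c = [0, 10, 5, 7, 9].
  Check: interpolating c through the α_i gives m(x) = 2 + 4·x (degree < 2) with m(α_i) = c_i for every i, so c is indeed a codeword.
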